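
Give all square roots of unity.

ω_k = e^(2πik/2) = cos(2πk/2) + i sin(2πk/2) for k = 0, 1, ..., 1
Roots: 1, -1


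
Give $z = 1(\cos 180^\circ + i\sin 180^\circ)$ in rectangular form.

a = r cos θ = 1 * -1 = -1
b = r sin θ = 1 * 0 = 0
z = -1


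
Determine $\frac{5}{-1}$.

Divisor is real, so divide each part by -1:
= -5


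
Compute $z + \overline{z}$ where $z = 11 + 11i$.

z + conjugate(z) = (a + bi) + (a - bi) = 2a
= 2 * 11 = 22


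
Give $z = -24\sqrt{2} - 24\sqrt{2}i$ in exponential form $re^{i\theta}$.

r = |z| = sqrt((-24*sqrt(2))^2 + (-24*sqrt(2))^2) = sqrt(1152 + 1152) = sqrt(2304) = 48
θ = arctan(b/a) = arctan(-33.9411/-33.9411) (quadrant-adjusted) = 225° = 5π/4
z = 48e^(i*5π/4)


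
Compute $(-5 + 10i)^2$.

(a + bi)^2 = a^2 - b^2 + 2abi
= (-5)^2 - 10^2 + 2*(-5)*10i
= -75 - 100i


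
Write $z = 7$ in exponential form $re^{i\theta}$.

r = |z| = sqrt((7)^2 + (0)^2) = sqrt(49 + 0) = sqrt(49) = 7
b = 0 and a > 0, so z lies on the positive real axis: θ = 0
z = 7e^(i*0) = 7


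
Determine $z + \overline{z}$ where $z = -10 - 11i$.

z + conjugate(z) = (a + bi) + (a - bi) = 2a
= 2 * (-10) = -20


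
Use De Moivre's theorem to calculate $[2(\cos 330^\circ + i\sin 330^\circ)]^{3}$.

By De Moivre: z^n = r^n(cos(nθ) + i sin(nθ))
= 2^3(cos(3*330°) + i sin(3*330°))
= 8(cos 270° + i sin 270°)
= -8i


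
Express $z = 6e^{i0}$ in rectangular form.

a = r cos θ = 6 * 1 = 6
b = r sin θ = 6 * 0 = 0
z = 6


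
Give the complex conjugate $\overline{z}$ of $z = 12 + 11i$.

If z = a + bi, then conjugate(z) = a - bi
conjugate(12 + 11i) = 12 - 11i


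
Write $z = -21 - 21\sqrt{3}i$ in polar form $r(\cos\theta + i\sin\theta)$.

r = |z| = sqrt(a^2 + b^2) = sqrt((-21)^2 + (-21*sqrt(3))^2) = sqrt(441 + 1323) = sqrt(1764) = 42
θ = arctan(b/a) = arctan(-36.3731/-21) (quadrant-adjusted) = 240°
z = 42(cos 240° + i sin 240°)


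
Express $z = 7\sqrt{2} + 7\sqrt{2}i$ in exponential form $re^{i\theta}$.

r = |z| = sqrt((7*sqrt(2))^2 + (7*sqrt(2))^2) = sqrt(98 + 98) = sqrt(196) = 14
θ = arctan(b/a) = arctan(9.8995/9.8995) (quadrant-adjusted) = 45° = π/4
z = 14e^(i*π/4)


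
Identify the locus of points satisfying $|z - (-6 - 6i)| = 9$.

|z - z0| = r describes a circle centered at z0 with radius r
Here z0 = -6 - 6i and r = 9
Locus: Circle centered at (-6, -6) with radius 9


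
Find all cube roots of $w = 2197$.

|w| = 2197, arg(w) = 0°
Root modulus = 2197^(1/3) = 13
Root arguments: θ_k = (0° + 360°k)/3 for k = 0, 1, ..., 2
Roots: 13, -13/2 + (13*sqrt(3)/2)i, -13/2 - (13*sqrt(3)/2)i


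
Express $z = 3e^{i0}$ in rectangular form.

a = r cos θ = 3 * 1 = 3
b = r sin θ = 3 * 0 = 0
z = 3


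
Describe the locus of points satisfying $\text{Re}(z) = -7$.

Re(z) = x where z = x + yi; the equation x = -7 is satisfied by all points with that x-coordinate
Locus: Vertical line x = -7


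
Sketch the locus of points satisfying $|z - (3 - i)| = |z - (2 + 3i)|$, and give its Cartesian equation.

|z - z1| = |z - z2| means z is equidistant from z1 and z2,
i.e. the perpendicular bisector of the segment from (3, -1) to (2, 3) (midpoint (5/2, 1)).
With z = x + yi, square both sides:
(x - 3)^2 + (y - (-1))^2 = (x - 2)^2 + (y - 3)^2
The x^2 and y^2 terms cancel: -2x + 8y = 13 - 10 = 3
Simplify: 2x - 8y = -3
Locus: Perpendicular bisector of the segment from (3, -1) to (2, 3): the line 2x - 8y = -3


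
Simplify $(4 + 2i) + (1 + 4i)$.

(4 + 1) + (2 + 4)i = 5 + 6i


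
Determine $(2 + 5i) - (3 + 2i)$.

(2 - 3) + (5 - 2)i = -1 + 3i


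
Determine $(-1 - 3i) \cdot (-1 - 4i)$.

(a1*a2 - b1*b2) + (a1*b2 + b1*a2)i
= (1 - 12) + (4 + 3)i
= -11 + 7i


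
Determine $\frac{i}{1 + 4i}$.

Multiply numerator and denominator by conjugate (1 - 4i):
= (i)(1 - 4i) / (1^2 + 4^2)
= (4 + i) / 17
= 4/17 + (1/17)i


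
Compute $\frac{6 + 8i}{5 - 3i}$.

Multiply numerator and denominator by conjugate (5 + 3i):
= (6 + 8i)(5 + 3i) / (5^2 + (-3)^2)
= (6 + 58i) / 34
Divide through by 2: (3 + 29i) / 17
= 3/17 + (29/17)i


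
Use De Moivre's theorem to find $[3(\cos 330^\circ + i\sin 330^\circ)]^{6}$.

By De Moivre: z^n = r^n(cos(nθ) + i sin(nθ))
= 3^6(cos(6*330°) + i sin(6*330°))
= 729(cos 180° + i sin 180°)
= -729


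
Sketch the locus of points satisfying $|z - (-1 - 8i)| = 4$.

|z - z0| = r describes a circle centered at z0 with radius r
Here z0 = -1 - 8i and r = 4
Locus: Circle centered at (-1, -8) with radius 4


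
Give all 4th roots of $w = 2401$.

|w| = 2401, arg(w) = 0°
Root modulus = 2401^(1/4) = 7
Root arguments: θ_k = (0° + 360°k)/4 for k = 0, 1, ..., 3
Roots: 7, 7i, -7, -7i


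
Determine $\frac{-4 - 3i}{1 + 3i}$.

Multiply numerator and denominator by conjugate (1 - 3i):
= (-4 - 3i)(1 - 3i) / (1^2 + 3^2)
= (-13 + 9i) / 10
= -13/10 + (9/10)i


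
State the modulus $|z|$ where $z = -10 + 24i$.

|z| = sqrt(a^2 + b^2) = sqrt((-10)^2 + 24^2) = sqrt(676) = 26


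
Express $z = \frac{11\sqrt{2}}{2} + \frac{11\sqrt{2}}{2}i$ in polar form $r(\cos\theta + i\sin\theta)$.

r = |z| = sqrt(a^2 + b^2) = sqrt((11*sqrt(2)/2)^2 + (11*sqrt(2)/2)^2) = sqrt(121/2 + 121/2) = sqrt(121) = 11
θ = arctan(b/a) = arctan(7.7782/7.7782) (quadrant-adjusted) = 45°
z = 11(cos 45° + i sin 45°)


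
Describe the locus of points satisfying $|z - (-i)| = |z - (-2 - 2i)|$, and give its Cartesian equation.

|z - z1| = |z - z2| means z is equidistant from z1 and z2,
i.e. the perpendicular bisector of the segment from (0, -1) to (-2, -2) (midpoint (-1, -3/2)).
With z = x + yi, square both sides:
(x - 0)^2 + (y - (-1))^2 = (x - (-2))^2 + (y - (-2))^2
The x^2 and y^2 terms cancel: -4x + (-2)y = 8 - 1 = 7
Simplify: 4x + 2y = -7
Locus: Perpendicular bisector of the segment from (0, -1) to (-2, -2): the line 4x + 2y = -7


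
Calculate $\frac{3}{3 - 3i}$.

Multiply numerator and denominator by conjugate (3 + 3i):
= (3)(3 + 3i) / (3^2 + (-3)^2)
= (9 + 9i) / 18
Divide through by 9: (1 + i) / 2
= 1/2 + (1/2)i


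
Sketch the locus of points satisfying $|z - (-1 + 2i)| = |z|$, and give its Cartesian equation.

|z - z1| = |z - z2| means z is equidistant from z1 and z2,
i.e. the perpendicular bisector of the segment from (-1, 2) to (0, 0) (midpoint (-1/2, 1)).
With z = x + yi, square both sides:
(x - (-1))^2 + (y - 2)^2 = (x - 0)^2 + (y - 0)^2
The x^2 and y^2 terms cancel: 2x + (-4)y = 0 - 5 = -5
Simplify: 2x - 4y = -5
Locus: Perpendicular bisector of the segment from (-1, 2) to (0, 0): the line 2x - 4y = -5


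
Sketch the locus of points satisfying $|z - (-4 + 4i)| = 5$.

|z - z0| = r describes a circle centered at z0 with radius r
Here z0 = -4 + 4i and r = 5
Locus: Circle centered at (-4, 4) with radius 5


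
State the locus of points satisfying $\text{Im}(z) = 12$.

Im(z) = y where z = x + yi; the equation y = 12 is satisfied by all points with that y-coordinate
Locus: Horizontal line y = 12


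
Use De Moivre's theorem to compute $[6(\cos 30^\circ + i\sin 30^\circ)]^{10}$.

By De Moivre: z^n = r^n(cos(nθ) + i sin(nθ))
= 6^10(cos(10*30°) + i sin(10*30°))
= 60466176(cos 300° + i sin 300°)
= 30233088 - 30233088*sqrt(3)i


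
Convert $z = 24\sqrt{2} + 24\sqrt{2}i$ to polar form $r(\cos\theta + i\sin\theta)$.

r = |z| = sqrt(a^2 + b^2) = sqrt((24*sqrt(2))^2 + (24*sqrt(2))^2) = sqrt(1152 + 1152) = sqrt(2304) = 48
θ = arctan(b/a) = arctan(33.9411/33.9411) (quadrant-adjusted) = 45°
z = 48(cos 45° + i sin 45°)


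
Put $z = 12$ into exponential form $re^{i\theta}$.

r = |z| = sqrt((12)^2 + (0)^2) = sqrt(144 + 0) = sqrt(144) = 12
b = 0 and a > 0, so z lies on the positive real axis: θ = 0
z = 12e^(i*0) = 12


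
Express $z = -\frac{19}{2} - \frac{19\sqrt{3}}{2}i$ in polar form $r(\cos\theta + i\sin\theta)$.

r = |z| = sqrt(a^2 + b^2) = sqrt((-19/2)^2 + (-19*sqrt(3)/2)^2) = sqrt(361/4 + 1083/4) = sqrt(361) = 19
θ = arctan(b/a) = arctan(-16.4545/-9.5) (quadrant-adjusted) = 240°
z = 19(cos 240° + i sin 240°)


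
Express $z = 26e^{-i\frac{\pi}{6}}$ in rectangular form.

a = r cos θ = 26 * sqrt(3)/2 = 13*sqrt(3)
b = r sin θ = 26 * -1/2 = -13
z = 13*sqrt(3) - 13i


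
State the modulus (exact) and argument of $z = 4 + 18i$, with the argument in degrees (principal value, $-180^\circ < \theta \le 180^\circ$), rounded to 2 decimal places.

|z| = sqrt(4^2 + 18^2) = sqrt(340)
arg(z) = arctan(b/a) = arctan(18/4) (quadrant-adjusted) = 77.47°


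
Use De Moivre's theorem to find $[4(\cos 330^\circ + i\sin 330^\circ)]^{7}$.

By De Moivre: z^n = r^n(cos(nθ) + i sin(nθ))
= 4^7(cos(7*330°) + i sin(7*330°))
= 16384(cos 150° + i sin 150°)
= -8192*sqrt(3) + 8192i


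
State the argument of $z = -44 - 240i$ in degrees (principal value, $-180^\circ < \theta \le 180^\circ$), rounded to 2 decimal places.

θ = arctan(b/a) = arctan(-240/-44) (quadrant-adjusted) = -100.39°


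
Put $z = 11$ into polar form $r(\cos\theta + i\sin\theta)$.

r = |z| = sqrt(a^2 + b^2) = sqrt((11)^2 + (0)^2) = sqrt(121 + 0) = sqrt(121) = 11
b = 0 and a > 0, so z lies on the positive real axis: θ = 0°
z = 11(cos 0° + i sin 0°)


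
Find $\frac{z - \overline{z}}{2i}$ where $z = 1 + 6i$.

z - conjugate(z) = 2bi
(z - conjugate(z))/(2i) = 2bi/(2i) = b = 6


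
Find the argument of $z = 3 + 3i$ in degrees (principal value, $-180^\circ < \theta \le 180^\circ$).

θ = arctan(b/a) = arctan(3/3) (quadrant-adjusted) = 45°


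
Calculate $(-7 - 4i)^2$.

(a + bi)^2 = a^2 - b^2 + 2abi
= (-7)^2 - (-4)^2 + 2*(-7)*(-4)i
= 33 + 56i


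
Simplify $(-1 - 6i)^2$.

(a + bi)^2 = a^2 - b^2 + 2abi
= (-1)^2 - (-6)^2 + 2*(-1)*(-6)i
= -35 + 12i


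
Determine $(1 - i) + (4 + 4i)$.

(1 + 4) + (-1 + 4)i = 5 + 3i


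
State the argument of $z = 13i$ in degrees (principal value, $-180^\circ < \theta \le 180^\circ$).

a = 0 and b > 0, so z lies on the positive imaginary axis: θ = 90°


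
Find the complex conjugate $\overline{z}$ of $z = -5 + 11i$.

If z = a + bi, then conjugate(z) = a - bi
conjugate(-5 + 11i) = -5 - 11i


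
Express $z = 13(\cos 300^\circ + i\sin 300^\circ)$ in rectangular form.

a = r cos θ = 13 * 1/2 = 13/2
b = r sin θ = 13 * -sqrt(3)/2 = -13*sqrt(3)/2
z = 13/2 - (13*sqrt(3)/2)i


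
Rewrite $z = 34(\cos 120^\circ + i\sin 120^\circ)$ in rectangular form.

a = r cos θ = 34 * -1/2 = -17
b = r sin θ = 34 * sqrt(3)/2 = 17*sqrt(3)
z = -17 + 17*sqrt(3)i


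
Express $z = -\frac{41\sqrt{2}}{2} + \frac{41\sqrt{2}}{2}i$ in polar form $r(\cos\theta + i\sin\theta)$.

r = |z| = sqrt(a^2 + b^2) = sqrt((-41*sqrt(2)/2)^2 + (41*sqrt(2)/2)^2) = sqrt(1681/2 + 1681/2) = sqrt(1681) = 41
θ = arctan(b/a) = arctan(28.9914/-28.9914) (quadrant-adjusted) = 135°
z = 41(cos 135° + i sin 135°)


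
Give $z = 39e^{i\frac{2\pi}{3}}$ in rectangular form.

a = r cos θ = 39 * -1/2 = -39/2
b = r sin θ = 39 * sqrt(3)/2 = 39*sqrt(3)/2
z = -39/2 + (39*sqrt(3)/2)i


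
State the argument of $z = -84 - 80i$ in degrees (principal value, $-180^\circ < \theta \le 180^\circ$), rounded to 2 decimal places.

θ = arctan(b/a) = arctan(-80/-84) (quadrant-adjusted) = -136.40°


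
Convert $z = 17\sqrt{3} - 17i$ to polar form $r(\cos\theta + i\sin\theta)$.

r = |z| = sqrt(a^2 + b^2) = sqrt((17*sqrt(3))^2 + (-17)^2) = sqrt(867 + 289) = sqrt(1156) = 34
θ = arctan(b/a) = arctan(-17/29.4449) (quadrant-adjusted) = 330°
z = 34(cos 330° + i sin 330°)


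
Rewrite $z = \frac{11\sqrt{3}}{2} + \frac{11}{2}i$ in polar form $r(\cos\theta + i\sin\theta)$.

r = |z| = sqrt(a^2 + b^2) = sqrt((11*sqrt(3)/2)^2 + (11/2)^2) = sqrt(363/4 + 121/4) = sqrt(121) = 11
θ = arctan(b/a) = arctan(5.5/9.5263) (quadrant-adjusted) = 30°
z = 11(cos 30° + i sin 30°)


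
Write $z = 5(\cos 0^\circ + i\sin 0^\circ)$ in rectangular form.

a = r cos θ = 5 * 1 = 5
b = r sin θ = 5 * 0 = 0
z = 5


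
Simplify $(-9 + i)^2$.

(a + bi)^2 = a^2 - b^2 + 2abi
= (-9)^2 - 1^2 + 2*(-9)*1i
= 80 - 18i


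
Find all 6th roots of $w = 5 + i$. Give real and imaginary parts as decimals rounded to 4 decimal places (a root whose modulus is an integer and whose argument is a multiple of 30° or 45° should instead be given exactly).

|w| = sqrt(26) ≈ 5.099020, arg(w) ≈ 11.309932°
Root modulus = sqrt(26)^(1/6) ≈ 1.311941
Root arguments: θ_k = (arg(w) + 360°k)/6 for k = 0, 1, ..., 5
Compute each root as (root modulus)(cos θ_k + i sin θ_k) using full-precision intermediates, then round to 4 decimal places.
Roots: 1.3112 + 0.0432i, 0.6182 + 1.1571i, -0.6930 + 1.1140i, -1.3112 - 0.0432i, -0.6182 - 1.1571i, 0.6930 - 1.1140i


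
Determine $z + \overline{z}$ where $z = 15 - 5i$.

z + conjugate(z) = (a + bi) + (a - bi) = 2a
= 2 * 15 = 30


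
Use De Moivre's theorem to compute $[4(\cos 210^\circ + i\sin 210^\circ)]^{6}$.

By De Moivre: z^n = r^n(cos(nθ) + i sin(nθ))
= 4^6(cos(6*210°) + i sin(6*210°))
= 4096(cos 180° + i sin 180°)
= -4096


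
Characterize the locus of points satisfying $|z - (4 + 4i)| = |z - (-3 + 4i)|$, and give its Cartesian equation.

|z - z1| = |z - z2| means z is equidistant from z1 and z2,
i.e. the perpendicular bisector of the segment from (4, 4) to (-3, 4) (midpoint (1/2, 4)).
With z = x + yi, square both sides:
(x - 4)^2 + (y - 4)^2 = (x - (-3))^2 + (y - 4)^2
The x^2 and y^2 terms cancel: -14x + 0y = 25 - 32 = -7
Simplify: x = 1/2
Locus: Perpendicular bisector of the segment from (4, 4) to (-3, 4): the line x = 1/2


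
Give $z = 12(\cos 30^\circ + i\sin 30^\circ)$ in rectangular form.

a = r cos θ = 12 * sqrt(3)/2 = 6*sqrt(3)
b = r sin θ = 12 * 1/2 = 6
z = 6*sqrt(3) + 6i


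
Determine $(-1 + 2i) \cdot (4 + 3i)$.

(a1*a2 - b1*b2) + (a1*b2 + b1*a2)i
= (-4 - 6) + (-3 + 8)i
= -10 + 5i


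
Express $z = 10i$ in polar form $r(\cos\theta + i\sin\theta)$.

r = |z| = sqrt(a^2 + b^2) = sqrt((0)^2 + (10)^2) = sqrt(0 + 100) = sqrt(100) = 10
a = 0 and b > 0, so z lies on the positive imaginary axis: θ = 90°
z = 10(cos 90° + i sin 90°)


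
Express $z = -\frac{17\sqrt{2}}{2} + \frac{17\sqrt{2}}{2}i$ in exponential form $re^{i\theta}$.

r = |z| = sqrt((-17*sqrt(2)/2)^2 + (17*sqrt(2)/2)^2) = sqrt(289/2 + 289/2) = sqrt(289) = 17
θ = arctan(b/a) = arctan(12.0208/-12.0208) (quadrant-adjusted) = 135° = 3π/4
z = 17e^(i*3π/4)


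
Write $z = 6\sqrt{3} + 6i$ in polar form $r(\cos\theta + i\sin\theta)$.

r = |z| = sqrt(a^2 + b^2) = sqrt((6*sqrt(3))^2 + (6)^2) = sqrt(108 + 36) = sqrt(144) = 12
θ = arctan(b/a) = arctan(6/10.3923) (quadrant-adjusted) = 30°
z = 12(cos 30° + i sin 30°)


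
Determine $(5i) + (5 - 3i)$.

(0 + 5) + (5 + (-3))i = 5 + 2i


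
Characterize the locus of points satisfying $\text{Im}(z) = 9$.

Im(z) = y where z = x + yi; the equation y = 9 is satisfied by all points with that y-coordinate
Locus: Horizontal line y = 9


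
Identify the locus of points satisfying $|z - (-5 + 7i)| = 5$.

|z - z0| = r describes a circle centered at z0 with radius r
Here z0 = -5 + 7i and r = 5
Locus: Circle centered at (-5, 7) with radius 5


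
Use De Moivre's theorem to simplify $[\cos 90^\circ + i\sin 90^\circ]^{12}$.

By De Moivre: z^n = r^n(cos(nθ) + i sin(nθ))
= 1^12(cos(12*90°) + i sin(12*90°))
= 1(cos 0° + i sin 0°)
= 1


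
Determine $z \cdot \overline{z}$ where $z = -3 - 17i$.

z * conjugate(z) = |z|^2 = a^2 + b^2
= (-3)^2 + (-17)^2 = 298


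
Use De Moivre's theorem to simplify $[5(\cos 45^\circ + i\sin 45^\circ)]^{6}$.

By De Moivre: z^n = r^n(cos(nθ) + i sin(nθ))
= 5^6(cos(6*45°) + i sin(6*45°))
= 15625(cos 270° + i sin 270°)
= -15625i


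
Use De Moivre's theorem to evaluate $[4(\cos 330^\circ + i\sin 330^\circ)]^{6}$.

By De Moivre: z^n = r^n(cos(nθ) + i sin(nθ))
= 4^6(cos(6*330°) + i sin(6*330°))
= 4096(cos 180° + i sin 180°)
= -4096


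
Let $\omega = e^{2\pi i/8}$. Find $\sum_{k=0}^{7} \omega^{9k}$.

Let ζ = ω^9 = e^(2πi·9/8). Since 8 ∤ 9, ζ ≠ 1.
Sum = Σ_{k=0}^{7} ζ^k = (ζ^8 - 1)/(ζ - 1) = (ω^{9·8} - 1)/(ζ - 1) = (1 - 1)/(ζ - 1) = 0


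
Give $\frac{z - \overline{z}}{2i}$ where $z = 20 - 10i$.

z - conjugate(z) = 2bi
(z - conjugate(z))/(2i) = 2bi/(2i) = b = -10


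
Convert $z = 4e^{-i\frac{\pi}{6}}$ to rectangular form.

a = r cos θ = 4 * sqrt(3)/2 = 2*sqrt(3)
b = r sin θ = 4 * -1/2 = -2
z = 2*sqrt(3) - 2i


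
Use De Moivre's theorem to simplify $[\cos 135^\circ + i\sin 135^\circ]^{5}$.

By De Moivre: z^n = r^n(cos(nθ) + i sin(nθ))
= 1^5(cos(5*135°) + i sin(5*135°))
= 1(cos 315° + i sin 315°)
= sqrt(2)/2 - (sqrt(2)/2)i


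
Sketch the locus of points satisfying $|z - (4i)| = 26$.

|z - z0| = r describes a circle centered at z0 with radius r
Here z0 = 4i and r = 26
Locus: Circle centered at (0, 4) with radius 26


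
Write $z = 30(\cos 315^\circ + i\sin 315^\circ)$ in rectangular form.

a = r cos θ = 30 * sqrt(2)/2 = 15*sqrt(2)
b = r sin θ = 30 * -sqrt(2)/2 = -15*sqrt(2)
z = 15*sqrt(2) - 15*sqrt(2)i


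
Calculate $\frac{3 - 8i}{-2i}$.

Multiply numerator and denominator by conjugate (2i):
= (3 - 8i)(2i) / (0^2 + (-2)^2)
= (16 + 6i) / 4
Divide through by 2: (8 + 3i) / 2
= 4 + (3/2)i


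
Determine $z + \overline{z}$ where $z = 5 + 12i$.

z + conjugate(z) = (a + bi) + (a - bi) = 2a
= 2 * 5 = 10


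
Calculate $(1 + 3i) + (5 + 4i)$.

(1 + 5) + (3 + 4)i = 6 + 7i


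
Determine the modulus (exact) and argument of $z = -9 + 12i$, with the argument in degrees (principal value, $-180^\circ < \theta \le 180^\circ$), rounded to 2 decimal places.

|z| = sqrt((-9)^2 + 12^2) = 15
arg(z) = arctan(b/a) = arctan(12/-9) (quadrant-adjusted) = 126.87°


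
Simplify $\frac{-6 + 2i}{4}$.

Divisor is real, so divide each part by 4:
= -3/2 + (1/2)i


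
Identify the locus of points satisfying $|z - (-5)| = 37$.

|z - z0| = r describes a circle centered at z0 with radius r
Here z0 = -5 and r = 37
Locus: Circle centered at (-5, 0) with radius 37


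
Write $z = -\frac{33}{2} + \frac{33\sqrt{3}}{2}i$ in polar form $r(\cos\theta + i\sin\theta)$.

r = |z| = sqrt(a^2 + b^2) = sqrt((-33/2)^2 + (33*sqrt(3)/2)^2) = sqrt(1089/4 + 3267/4) = sqrt(1089) = 33
θ = arctan(b/a) = arctan(28.5788/-16.5) (quadrant-adjusted) = 120°
z = 33(cos 120° + i sin 120°)


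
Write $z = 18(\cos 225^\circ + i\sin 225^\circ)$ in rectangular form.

a = r cos θ = 18 * -sqrt(2)/2 = -9*sqrt(2)
b = r sin θ = 18 * -sqrt(2)/2 = -9*sqrt(2)
z = -9*sqrt(2) - 9*sqrt(2)i


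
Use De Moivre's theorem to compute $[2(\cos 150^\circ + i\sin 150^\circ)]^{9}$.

By De Moivre: z^n = r^n(cos(nθ) + i sin(nθ))
= 2^9(cos(9*150°) + i sin(9*150°))
= 512(cos 270° + i sin 270°)
= -512i


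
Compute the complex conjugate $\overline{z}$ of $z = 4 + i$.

If z = a + bi, then conjugate(z) = a - bi
conjugate(4 + i) = 4 - i


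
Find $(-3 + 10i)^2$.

(a + bi)^2 = a^2 - b^2 + 2abi
= (-3)^2 - 10^2 + 2*(-3)*10i
= -91 - 60i


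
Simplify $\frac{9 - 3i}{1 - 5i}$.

Multiply numerator and denominator by conjugate (1 + 5i):
= (9 - 3i)(1 + 5i) / (1^2 + (-5)^2)
= (24 + 42i) / 26
Divide through by 2: (12 + 21i) / 13
= 12/13 + (21/13)i


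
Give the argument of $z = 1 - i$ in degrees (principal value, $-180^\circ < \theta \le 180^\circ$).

θ = arctan(b/a) = arctan(-1/1) (quadrant-adjusted) = -45°


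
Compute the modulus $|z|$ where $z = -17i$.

|z| = sqrt(a^2 + b^2) = sqrt(0^2 + (-17)^2) = sqrt(289) = 17


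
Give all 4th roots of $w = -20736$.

|w| = 20736, arg(w) = 180°
Root modulus = 20736^(1/4) = 12
Root arguments: θ_k = (180° + 360°k)/4 for k = 0, 1, ..., 3
Roots: 6*sqrt(2) + 6*sqrt(2)i, -6*sqrt(2) + 6*sqrt(2)i, -6*sqrt(2) - 6*sqrt(2)i, 6*sqrt(2) - 6*sqrt(2)i


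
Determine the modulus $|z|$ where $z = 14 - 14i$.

|z| = sqrt(a^2 + b^2) = sqrt(14^2 + (-14)^2) = sqrt(392) = sqrt(392)


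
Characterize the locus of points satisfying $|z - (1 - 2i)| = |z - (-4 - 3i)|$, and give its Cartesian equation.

|z - z1| = |z - z2| means z is equidistant from z1 and z2,
i.e. the perpendicular bisector of the segment from (1, -2) to (-4, -3) (midpoint (-3/2, -5/2)).
With z = x + yi, square both sides:
(x - 1)^2 + (y - (-2))^2 = (x - (-4))^2 + (y - (-3))^2
The x^2 and y^2 terms cancel: -10x + (-2)y = 25 - 5 = 20
Simplify: 5x + y = -10
Locus: Perpendicular bisector of the segment from (1, -2) to (-4, -3): the line 5x + y = -10


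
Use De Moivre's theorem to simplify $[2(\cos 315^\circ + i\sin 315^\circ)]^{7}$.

By De Moivre: z^n = r^n(cos(nθ) + i sin(nθ))
= 2^7(cos(7*315°) + i sin(7*315°))
= 128(cos 45° + i sin 45°)
= 64*sqrt(2) + 64*sqrt(2)i


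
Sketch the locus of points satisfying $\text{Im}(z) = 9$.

Im(z) = y where z = x + yi; the equation y = 9 is satisfied by all points with that y-coordinate
Locus: Horizontal line y = 9


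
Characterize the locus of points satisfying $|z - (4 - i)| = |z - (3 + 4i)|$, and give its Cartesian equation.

|z - z1| = |z - z2| means z is equidistant from z1 and z2,
i.e. the perpendicular bisector of the segment from (4, -1) to (3, 4) (midpoint (7/2, 3/2)).
With z = x + yi, square both sides:
(x - 4)^2 + (y - (-1))^2 = (x - 3)^2 + (y - 4)^2
The x^2 and y^2 terms cancel: -2x + 10y = 25 - 17 = 8
Simplify: x - 5y = -4
Locus: Perpendicular bisector of the segment from (4, -1) to (3, 4): the line x - 5y = -4


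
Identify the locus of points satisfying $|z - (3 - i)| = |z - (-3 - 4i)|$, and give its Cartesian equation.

|z - z1| = |z - z2| means z is equidistant from z1 and z2,
i.e. the perpendicular bisector of the segment from (3, -1) to (-3, -4) (midpoint (0, -5/2)).
With z = x + yi, square both sides:
(x - 3)^2 + (y - (-1))^2 = (x - (-3))^2 + (y - (-4))^2
The x^2 and y^2 terms cancel: -12x + (-6)y = 25 - 10 = 15
Simplify: 4x + 2y = -5
Locus: Perpendicular bisector of the segment from (3, -1) to (-3, -4): the line 4x + 2y = -5


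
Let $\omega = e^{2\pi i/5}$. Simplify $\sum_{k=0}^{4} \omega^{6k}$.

Let ζ = ω^6 = e^(2πi·6/5). Since 5 ∤ 6, ζ ≠ 1.
Sum = Σ_{k=0}^{4} ζ^k = (ζ^5 - 1)/(ζ - 1) = (ω^{6·5} - 1)/(ζ - 1) = (1 - 1)/(ζ - 1) = 0


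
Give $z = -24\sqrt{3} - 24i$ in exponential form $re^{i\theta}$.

r = |z| = sqrt((-24*sqrt(3))^2 + (-24)^2) = sqrt(1728 + 576) = sqrt(2304) = 48
θ = arctan(b/a) = arctan(-24/-41.5692) (quadrant-adjusted) = -150° = -5π/6
z = 48e^(-i*5π/6)


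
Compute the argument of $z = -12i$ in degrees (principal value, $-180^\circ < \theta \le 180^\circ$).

a = 0 and b < 0, so z lies on the negative imaginary axis: θ = -90°


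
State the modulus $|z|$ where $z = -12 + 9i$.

|z| = sqrt(a^2 + b^2) = sqrt((-12)^2 + 9^2) = sqrt(225) = 15


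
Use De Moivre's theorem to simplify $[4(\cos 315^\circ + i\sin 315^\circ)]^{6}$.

By De Moivre: z^n = r^n(cos(nθ) + i sin(nθ))
= 4^6(cos(6*315°) + i sin(6*315°))
= 4096(cos 90° + i sin 90°)
= 4096i


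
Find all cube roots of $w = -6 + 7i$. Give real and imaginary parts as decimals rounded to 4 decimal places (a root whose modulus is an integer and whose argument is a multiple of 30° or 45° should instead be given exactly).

|w| = sqrt(85) ≈ 9.219544, arg(w) ≈ 130.601295°
Root modulus = sqrt(85)^(1/3) ≈ 2.096862
Root arguments: θ_k = (arg(w) + 360°k)/3 for k = 0, 1, ..., 2
Compute each root as (root modulus)(cos θ_k + i sin θ_k) using full-precision intermediates, then round to 4 decimal places.
Roots: 1.5202 + 1.4443i, -2.0109 + 0.5944i, 0.4907 - 2.0386i


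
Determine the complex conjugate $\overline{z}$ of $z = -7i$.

If z = a + bi, then conjugate(z) = a - bi
conjugate(-7i) = 7i


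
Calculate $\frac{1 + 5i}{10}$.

Divisor is real, so divide each part by 10:
= 1/10 + (1/2)i


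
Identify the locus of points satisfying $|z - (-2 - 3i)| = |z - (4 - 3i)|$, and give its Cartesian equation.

|z - z1| = |z - z2| means z is equidistant from z1 and z2,
i.e. the perpendicular bisector of the segment from (-2, -3) to (4, -3) (midpoint (1, -3)).
With z = x + yi, square both sides:
(x - (-2))^2 + (y - (-3))^2 = (x - 4)^2 + (y - (-3))^2
The x^2 and y^2 terms cancel: 12x + 0y = 25 - 13 = 12
Simplify: x = 1
Locus: Perpendicular bisector of the segment from (-2, -3) to (4, -3): the line x = 1


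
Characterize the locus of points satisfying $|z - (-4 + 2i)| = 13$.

|z - z0| = r describes a circle centered at z0 with radius r
Here z0 = -4 + 2i and r = 13
Locus: Circle centered at (-4, 2) with radius 13


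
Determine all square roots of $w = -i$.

|w| = 1, arg(w) = 270°
Root modulus = 1^(1/2) = 1
Root arguments: θ_k = (270° + 360°k)/2 for k = 0, 1, ..., 1
Roots: -sqrt(2)/2 + (sqrt(2)/2)i, sqrt(2)/2 - (sqrt(2)/2)i


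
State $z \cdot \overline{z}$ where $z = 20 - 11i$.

z * conjugate(z) = |z|^2 = a^2 + b^2
= 20^2 + (-11)^2 = 521


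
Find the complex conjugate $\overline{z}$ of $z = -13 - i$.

If z = a + bi, then conjugate(z) = a - bi
conjugate(-13 - i) = -13 + i


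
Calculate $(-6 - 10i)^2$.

(a + bi)^2 = a^2 - b^2 + 2abi
= (-6)^2 - (-10)^2 + 2*(-6)*(-10)i
= -64 + 120i


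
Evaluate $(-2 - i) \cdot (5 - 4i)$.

(a1*a2 - b1*b2) + (a1*b2 + b1*a2)i
= (-10 - 4) + (8 + (-5))i
= -14 + 3i


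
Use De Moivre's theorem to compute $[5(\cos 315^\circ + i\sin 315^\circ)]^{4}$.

By De Moivre: z^n = r^n(cos(nθ) + i sin(nθ))
= 5^4(cos(4*315°) + i sin(4*315°))
= 625(cos 180° + i sin 180°)
= -625


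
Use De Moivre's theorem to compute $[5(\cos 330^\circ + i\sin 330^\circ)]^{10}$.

By De Moivre: z^n = r^n(cos(nθ) + i sin(nθ))
= 5^10(cos(10*330°) + i sin(10*330°))
= 9765625(cos 60° + i sin 60°)
= 9765625/2 + (9765625*sqrt(3)/2)i


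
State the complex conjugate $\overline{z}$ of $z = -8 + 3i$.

If z = a + bi, then conjugate(z) = a - bi
conjugate(-8 + 3i) = -8 - 3i


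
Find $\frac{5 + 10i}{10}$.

Divisor is real, so divide each part by 10:
= 1/2 + i


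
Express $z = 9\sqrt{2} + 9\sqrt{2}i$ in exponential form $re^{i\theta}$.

r = |z| = sqrt((9*sqrt(2))^2 + (9*sqrt(2))^2) = sqrt(162 + 162) = sqrt(324) = 18
θ = arctan(b/a) = arctan(12.7279/12.7279) (quadrant-adjusted) = 45° = π/4
z = 18e^(i*π/4)


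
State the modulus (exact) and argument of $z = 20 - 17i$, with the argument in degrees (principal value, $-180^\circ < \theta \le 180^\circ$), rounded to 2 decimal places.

|z| = sqrt(20^2 + (-17)^2) = sqrt(689)
arg(z) = arctan(b/a) = arctan(-17/20) (quadrant-adjusted) = -40.36°


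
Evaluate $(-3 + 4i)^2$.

(a + bi)^2 = a^2 - b^2 + 2abi
= (-3)^2 - 4^2 + 2*(-3)*4i
= -7 - 24i


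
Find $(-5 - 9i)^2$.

(a + bi)^2 = a^2 - b^2 + 2abi
= (-5)^2 - (-9)^2 + 2*(-5)*(-9)i
= -56 + 90i


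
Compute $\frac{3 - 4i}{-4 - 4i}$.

Multiply numerator and denominator by conjugate (-4 + 4i):
= (3 - 4i)(-4 + 4i) / ((-4)^2 + (-4)^2)
= (4 + 28i) / 32
Divide through by 4: (1 + 7i) / 8
= 1/8 + (7/8)i


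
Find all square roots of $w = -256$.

|w| = 256, arg(w) = 180°
Root modulus = 256^(1/2) = 16
Root arguments: θ_k = (180° + 360°k)/2 for k = 0, 1, ..., 1
Roots: 16i, -16i


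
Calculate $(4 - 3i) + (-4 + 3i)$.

(4 + (-4)) + (-3 + 3)i = 0


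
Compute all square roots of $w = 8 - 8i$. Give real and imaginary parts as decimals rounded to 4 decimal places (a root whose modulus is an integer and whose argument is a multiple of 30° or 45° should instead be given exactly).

|w| = sqrt(128) ≈ 11.313708, arg(w) = 315°
Root modulus = sqrt(128)^(1/2) ≈ 3.363586
Root arguments: θ_k = (315° + 360°k)/2 for k = 0, 1, ..., 1
Compute each root as (root modulus)(cos θ_k + i sin θ_k) using full-precision intermediates, then round to 4 decimal places.
Roots: -3.1075 + 1.2872i, 3.1075 - 1.2872i


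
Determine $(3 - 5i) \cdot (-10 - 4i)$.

(a1*a2 - b1*b2) + (a1*b2 + b1*a2)i
= (-30 - 20) + (-12 + 50)i
= -50 + 38i


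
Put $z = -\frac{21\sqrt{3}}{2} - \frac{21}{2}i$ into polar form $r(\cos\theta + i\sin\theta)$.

r = |z| = sqrt(a^2 + b^2) = sqrt((-21*sqrt(3)/2)^2 + (-21/2)^2) = sqrt(1323/4 + 441/4) = sqrt(441) = 21
θ = arctan(b/a) = arctan(-10.5/-18.1865) (quadrant-adjusted) = 210°
z = 21(cos 210° + i sin 210°)


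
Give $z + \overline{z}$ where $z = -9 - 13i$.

z + conjugate(z) = (a + bi) + (a - bi) = 2a
= 2 * (-9) = -18


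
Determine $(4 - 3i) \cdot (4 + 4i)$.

(a1*a2 - b1*b2) + (a1*b2 + b1*a2)i
= (16 - (-12)) + (16 + (-12))i
= 28 + 4i


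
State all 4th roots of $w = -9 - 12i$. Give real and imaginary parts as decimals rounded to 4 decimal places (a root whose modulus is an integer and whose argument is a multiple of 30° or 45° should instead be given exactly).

|w| = 15, arg(w) ≈ 233.130102°
Root modulus = 15^(1/4) ≈ 1.967990
Root arguments: θ_k = (arg(w) + 360°k)/4 for k = 0, 1, ..., 3
Compute each root as (root modulus)(cos θ_k + i sin θ_k) using full-precision intermediates, then round to 4 decimal places.
Roots: 1.0346 + 1.6741i, -1.6741 + 1.0346i, -1.0346 - 1.6741i, 1.6741 - 1.0346i


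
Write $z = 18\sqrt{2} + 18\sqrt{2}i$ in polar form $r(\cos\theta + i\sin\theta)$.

r = |z| = sqrt(a^2 + b^2) = sqrt((18*sqrt(2))^2 + (18*sqrt(2))^2) = sqrt(648 + 648) = sqrt(1296) = 36
θ = arctan(b/a) = arctan(25.4558/25.4558) (quadrant-adjusted) = 45°
z = 36(cos 45° + i sin 45°)


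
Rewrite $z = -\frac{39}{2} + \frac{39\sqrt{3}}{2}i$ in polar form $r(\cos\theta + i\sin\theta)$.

r = |z| = sqrt(a^2 + b^2) = sqrt((-39/2)^2 + (39*sqrt(3)/2)^2) = sqrt(1521/4 + 4563/4) = sqrt(1521) = 39
θ = arctan(b/a) = arctan(33.775/-19.5) (quadrant-adjusted) = 120°
z = 39(cos 120° + i sin 120°)


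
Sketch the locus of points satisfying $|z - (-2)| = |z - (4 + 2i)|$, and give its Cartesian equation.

|z - z1| = |z - z2| means z is equidistant from z1 and z2,
i.e. the perpendicular bisector of the segment from (-2, 0) to (4, 2) (midpoint (1, 1)).
With z = x + yi, square both sides:
(x - (-2))^2 + (y - 0)^2 = (x - 4)^2 + (y - 2)^2
The x^2 and y^2 terms cancel: 12x + 4y = 20 - 4 = 16
Simplify: 3x + y = 4
Locus: Perpendicular bisector of the segment from (-2, 0) to (4, 2): the line 3x + y = 4


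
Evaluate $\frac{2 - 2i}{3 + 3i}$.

Multiply numerator and denominator by conjugate (3 - 3i):
= (2 - 2i)(3 - 3i) / (3^2 + 3^2)
= (-12i) / 18
Divide through by 6: (-2i) / 3
= 0 - (2/3)i


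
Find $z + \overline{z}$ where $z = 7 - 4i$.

z + conjugate(z) = (a + bi) + (a - bi) = 2a
= 2 * 7 = 14


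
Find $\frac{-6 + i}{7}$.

Divisor is real, so divide each part by 7:
= -6/7 + (1/7)i


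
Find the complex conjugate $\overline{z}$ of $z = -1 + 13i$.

If z = a + bi, then conjugate(z) = a - bi
conjugate(-1 + 13i) = -1 - 13i


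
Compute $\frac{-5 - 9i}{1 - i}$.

Multiply numerator and denominator by conjugate (1 + i):
= (-5 - 9i)(1 + i) / (1^2 + (-1)^2)
= (4 - 14i) / 2
= 2 - 7i


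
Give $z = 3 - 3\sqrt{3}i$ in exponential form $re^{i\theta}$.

r = |z| = sqrt((3)^2 + (-3*sqrt(3))^2) = sqrt(9 + 27) = sqrt(36) = 6
θ = arctan(b/a) = arctan(-5.1962/3) (quadrant-adjusted) = -60° = -π/3
z = 6e^(-i*π/3)


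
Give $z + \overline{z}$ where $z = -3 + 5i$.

z + conjugate(z) = (a + bi) + (a - bi) = 2a
= 2 * (-3) = -6


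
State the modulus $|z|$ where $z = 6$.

|z| = sqrt(a^2 + b^2) = sqrt(6^2 + 0^2) = sqrt(36) = 6


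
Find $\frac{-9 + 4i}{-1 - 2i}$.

Multiply numerator and denominator by conjugate (-1 + 2i):
= (-9 + 4i)(-1 + 2i) / ((-1)^2 + (-2)^2)
= (1 - 22i) / 5
= 1/5 - (22/5)i


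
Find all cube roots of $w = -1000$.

|w| = 1000, arg(w) = 180°
Root modulus = 1000^(1/3) = 10
Root arguments: θ_k = (180° + 360°k)/3 for k = 0, 1, ..., 2
Roots: 5 + 5*sqrt(3)i, -10, 5 - 5*sqrt(3)i


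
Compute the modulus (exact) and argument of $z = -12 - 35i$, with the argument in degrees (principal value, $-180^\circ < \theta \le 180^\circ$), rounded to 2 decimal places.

|z| = sqrt((-12)^2 + (-35)^2) = 37
arg(z) = arctan(b/a) = arctan(-35/-12) (quadrant-adjusted) = -108.92°


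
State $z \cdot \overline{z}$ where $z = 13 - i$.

z * conjugate(z) = |z|^2 = a^2 + b^2
= 13^2 + (-1)^2 = 170


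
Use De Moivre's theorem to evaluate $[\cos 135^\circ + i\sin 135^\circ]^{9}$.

By De Moivre: z^n = r^n(cos(nθ) + i sin(nθ))
= 1^9(cos(9*135°) + i sin(9*135°))
= 1(cos 135° + i sin 135°)
= -sqrt(2)/2 + (sqrt(2)/2)i


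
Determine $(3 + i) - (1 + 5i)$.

(3 - 1) + (1 - 5)i = 2 - 4i


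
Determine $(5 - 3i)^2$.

(a + bi)^2 = a^2 - b^2 + 2abi
= 5^2 - (-3)^2 + 2*5*(-3)i
= 16 - 30i


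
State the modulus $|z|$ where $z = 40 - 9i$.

|z| = sqrt(a^2 + b^2) = sqrt(40^2 + (-9)^2) = sqrt(1681) = 41


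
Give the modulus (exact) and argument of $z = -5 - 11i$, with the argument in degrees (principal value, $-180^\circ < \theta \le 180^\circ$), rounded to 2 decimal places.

|z| = sqrt((-5)^2 + (-11)^2) = sqrt(146)
arg(z) = arctan(b/a) = arctan(-11/-5) (quadrant-adjusted) = -114.44°


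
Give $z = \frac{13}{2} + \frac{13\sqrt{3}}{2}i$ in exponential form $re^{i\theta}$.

r = |z| = sqrt((13/2)^2 + (13*sqrt(3)/2)^2) = sqrt(169/4 + 507/4) = sqrt(169) = 13
θ = arctan(b/a) = arctan(11.2583/6.5) (quadrant-adjusted) = 60° = π/3
z = 13e^(i*π/3)


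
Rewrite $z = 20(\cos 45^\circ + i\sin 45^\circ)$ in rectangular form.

a = r cos θ = 20 * sqrt(2)/2 = 10*sqrt(2)
b = r sin θ = 20 * sqrt(2)/2 = 10*sqrt(2)
z = 10*sqrt(2) + 10*sqrt(2)i


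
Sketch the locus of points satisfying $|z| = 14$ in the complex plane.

|z| = 14 means sqrt(x^2 + y^2) = 14
This is a circle of radius 14 centered at the origin


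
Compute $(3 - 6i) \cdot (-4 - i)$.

(a1*a2 - b1*b2) + (a1*b2 + b1*a2)i
= (-12 - 6) + (-3 + 24)i
= -18 + 21i


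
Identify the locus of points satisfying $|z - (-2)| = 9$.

|z - z0| = r describes a circle centered at z0 with radius r
Here z0 = -2 and r = 9
Locus: Circle centered at (-2, 0) with radius 9


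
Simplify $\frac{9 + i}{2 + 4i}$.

Multiply numerator and denominator by conjugate (2 - 4i):
= (9 + i)(2 - 4i) / (2^2 + 4^2)
= (22 - 34i) / 20
Divide through by 2: (11 - 17i) / 10
= 11/10 - (17/10)i


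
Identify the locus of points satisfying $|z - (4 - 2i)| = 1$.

|z - z0| = r describes a circle centered at z0 with radius r
Here z0 = 4 - 2i and r = 1
Locus: Circle centered at (4, -2) with radius 1


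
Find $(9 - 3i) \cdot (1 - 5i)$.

(a1*a2 - b1*b2) + (a1*b2 + b1*a2)i
= (9 - 15) + (-45 + (-3))i
= -6 - 48i


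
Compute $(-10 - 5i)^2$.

(a + bi)^2 = a^2 - b^2 + 2abi
= (-10)^2 - (-5)^2 + 2*(-10)*(-5)i
= 75 + 100i


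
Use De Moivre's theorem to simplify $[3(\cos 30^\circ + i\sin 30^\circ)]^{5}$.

By De Moivre: z^n = r^n(cos(nθ) + i sin(nθ))
= 3^5(cos(5*30°) + i sin(5*30°))
= 243(cos 150° + i sin 150°)
= -243*sqrt(3)/2 + (243/2)i


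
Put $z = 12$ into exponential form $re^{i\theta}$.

r = |z| = sqrt((12)^2 + (0)^2) = sqrt(144 + 0) = sqrt(144) = 12
b = 0 and a > 0, so z lies on the positive real axis: θ = 0
z = 12e^(i*0) = 12


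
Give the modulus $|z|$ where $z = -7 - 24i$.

|z| = sqrt(a^2 + b^2) = sqrt((-7)^2 + (-24)^2) = sqrt(625) = 25


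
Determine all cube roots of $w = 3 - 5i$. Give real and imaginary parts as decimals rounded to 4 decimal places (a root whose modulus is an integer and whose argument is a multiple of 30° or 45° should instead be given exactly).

|w| = sqrt(34) ≈ 5.830952, arg(w) ≈ 300.963757°
Root modulus = sqrt(34)^(1/3) ≈ 1.799892
Root arguments: θ_k = (arg(w) + 360°k)/3 for k = 0, 1, ..., 2
Compute each root as (root modulus)(cos θ_k + i sin θ_k) using full-precision intermediates, then round to 4 decimal places.
Roots: -0.3225 + 1.7708i, -1.3723 - 1.1647i, 1.6948 - 0.6061i


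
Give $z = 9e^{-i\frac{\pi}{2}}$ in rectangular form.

a = r cos θ = 9 * 0 = 0
b = r sin θ = 9 * -1 = -9
z = -9i


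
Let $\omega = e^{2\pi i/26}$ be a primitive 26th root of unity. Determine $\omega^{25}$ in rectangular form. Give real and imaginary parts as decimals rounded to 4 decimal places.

ω^25 = e^(2πi·25/26) = e^(i·25π/13)
= cos(25π/13) + i sin(25π/13)
= 0.9709 - 0.2393i


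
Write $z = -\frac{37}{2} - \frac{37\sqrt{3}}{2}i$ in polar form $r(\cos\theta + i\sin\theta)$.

r = |z| = sqrt(a^2 + b^2) = sqrt((-37/2)^2 + (-37*sqrt(3)/2)^2) = sqrt(1369/4 + 4107/4) = sqrt(1369) = 37
θ = arctan(b/a) = arctan(-32.0429/-18.5) (quadrant-adjusted) = 240°
z = 37(cos 240° + i sin 240°)


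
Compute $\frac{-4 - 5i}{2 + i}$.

Multiply numerator and denominator by conjugate (2 - i):
= (-4 - 5i)(2 - i) / (2^2 + 1^2)
= (-13 - 6i) / 5
= -13/5 - (6/5)i


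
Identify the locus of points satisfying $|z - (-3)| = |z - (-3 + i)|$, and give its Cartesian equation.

|z - z1| = |z - z2| means z is equidistant from z1 and z2,
i.e. the perpendicular bisector of the segment from (-3, 0) to (-3, 1) (midpoint (-3, 1/2)).
With z = x + yi, square both sides:
(x - (-3))^2 + (y - 0)^2 = (x - (-3))^2 + (y - 1)^2
The x^2 and y^2 terms cancel: 0x + 2y = 10 - 9 = 1
Simplify: y = 1/2
Locus: Perpendicular bisector of the segment from (-3, 0) to (-3, 1): the line y = 1/2


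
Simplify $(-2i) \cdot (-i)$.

(a1*a2 - b1*b2) + (a1*b2 + b1*a2)i
= (0 - 2) + (0 + 0)i
= -2


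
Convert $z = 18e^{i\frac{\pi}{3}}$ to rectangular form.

a = r cos θ = 18 * 1/2 = 9
b = r sin θ = 18 * sqrt(3)/2 = 9*sqrt(3)
z = 9 + 9*sqrt(3)i


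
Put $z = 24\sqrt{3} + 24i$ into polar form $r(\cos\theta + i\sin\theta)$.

r = |z| = sqrt(a^2 + b^2) = sqrt((24*sqrt(3))^2 + (24)^2) = sqrt(1728 + 576) = sqrt(2304) = 48
θ = arctan(b/a) = arctan(24/41.5692) (quadrant-adjusted) = 30°
z = 48(cos 30° + i sin 30°)


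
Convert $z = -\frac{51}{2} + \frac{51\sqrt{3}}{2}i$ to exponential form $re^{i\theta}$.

r = |z| = sqrt((-51/2)^2 + (51*sqrt(3)/2)^2) = sqrt(2601/4 + 7803/4) = sqrt(2601) = 51
θ = arctan(b/a) = arctan(44.1673/-25.5) (quadrant-adjusted) = 120° = 2π/3
z = 51e^(i*2π/3)


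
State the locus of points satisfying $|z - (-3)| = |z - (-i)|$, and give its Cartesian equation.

|z - z1| = |z - z2| means z is equidistant from z1 and z2,
i.e. the perpendicular bisector of the segment from (-3, 0) to (0, -1) (midpoint (-3/2, -1/2)).
With z = x + yi, square both sides:
(x - (-3))^2 + (y - 0)^2 = (x - 0)^2 + (y - (-1))^2
The x^2 and y^2 terms cancel: 6x + (-2)y = 1 - 9 = -8
Simplify: 3x - y = -4
Locus: Perpendicular bisector of the segment from (-3, 0) to (0, -1): the line 3x - y = -4


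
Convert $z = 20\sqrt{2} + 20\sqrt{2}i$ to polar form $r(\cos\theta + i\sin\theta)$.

r = |z| = sqrt(a^2 + b^2) = sqrt((20*sqrt(2))^2 + (20*sqrt(2))^2) = sqrt(800 + 800) = sqrt(1600) = 40
θ = arctan(b/a) = arctan(28.2843/28.2843) (quadrant-adjusted) = 45°
z = 40(cos 45° + i sin 45°)


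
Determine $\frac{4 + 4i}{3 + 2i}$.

Multiply numerator and denominator by conjugate (3 - 2i):
= (4 + 4i)(3 - 2i) / (3^2 + 2^2)
= (20 + 4i) / 13
= 20/13 + (4/13)i


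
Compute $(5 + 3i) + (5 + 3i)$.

(5 + 5) + (3 + 3)i = 10 + 6i


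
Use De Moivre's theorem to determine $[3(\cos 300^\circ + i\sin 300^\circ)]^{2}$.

By De Moivre: z^n = r^n(cos(nθ) + i sin(nθ))
= 3^2(cos(2*300°) + i sin(2*300°))
= 9(cos 240° + i sin 240°)
= -9/2 - (9*sqrt(3)/2)i


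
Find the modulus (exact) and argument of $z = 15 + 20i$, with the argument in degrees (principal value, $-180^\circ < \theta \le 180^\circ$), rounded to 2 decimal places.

|z| = sqrt(15^2 + 20^2) = 25
arg(z) = arctan(b/a) = arctan(20/15) (quadrant-adjusted) = 53.13°


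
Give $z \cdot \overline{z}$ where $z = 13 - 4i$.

z * conjugate(z) = |z|^2 = a^2 + b^2
= 13^2 + (-4)^2 = 185


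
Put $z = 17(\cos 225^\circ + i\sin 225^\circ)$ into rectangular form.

a = r cos θ = 17 * -sqrt(2)/2 = -17*sqrt(2)/2
b = r sin θ = 17 * -sqrt(2)/2 = -17*sqrt(2)/2
z = -17*sqrt(2)/2 - (17*sqrt(2)/2)i
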